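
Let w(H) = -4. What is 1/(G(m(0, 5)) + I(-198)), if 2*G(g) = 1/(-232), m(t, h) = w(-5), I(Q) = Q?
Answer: -464/91873 ≈ -0.0050505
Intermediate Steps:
m(t, h) = -4
G(g) = -1/464 (G(g) = (1/2)/(-232) = (1/2)*(-1/232) = -1/464)
1/(G(m(0, 5)) + I(-198)) = 1/(-1/464 - 198) = 1/(-91873/464) = -464/91873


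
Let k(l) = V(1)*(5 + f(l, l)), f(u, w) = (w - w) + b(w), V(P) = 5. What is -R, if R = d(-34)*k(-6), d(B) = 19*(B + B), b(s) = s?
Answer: -6460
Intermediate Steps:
d(B) = 38*B (d(B) = 19*(2*B) = 38*B)
f(u, w) = w (f(u, w) = (w - w) + w = 0 + w = w)
k(l) = 25 + 5*l (k(l) = 5*(5 + l) = 25 + 5*l)
R = 6460 (R = (38*(-34))*(25 + 5*(-6)) = -1292*(25 - 30) = -1292*(-5) = 6460)
-R = -1*6460 = -6460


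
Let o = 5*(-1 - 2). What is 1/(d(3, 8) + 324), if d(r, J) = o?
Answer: 1/309 ≈ 0.0032362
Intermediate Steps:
o = -15 (o = 5*(-3) = -15)
d(r, J) = -15
1/(d(3, 8) + 324) = 1/(-15 + 324) = 1/309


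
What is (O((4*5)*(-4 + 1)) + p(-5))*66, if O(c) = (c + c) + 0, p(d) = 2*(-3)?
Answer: -8316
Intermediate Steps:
p(d) = -6
O(c) = 2*c (O(c) = 2*c + 0 = 2*c)
(O((4*5)*(-4 + 1)) + p(-5))*66 = (2*((4*5)*(-4 + 1)) - 6)*66 = (2*(20*(-3)) - 6)*66 = (2*(-60) - 6)*66 = (-120 - 6)*66 = -126*66 = -8316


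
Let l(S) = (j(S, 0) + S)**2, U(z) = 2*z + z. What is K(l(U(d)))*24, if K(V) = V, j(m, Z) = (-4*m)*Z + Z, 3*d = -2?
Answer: 96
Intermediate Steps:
d = -2/3 (d = (1/3)*(-2) = -2/3 ≈ -0.66667)
j(m, Z) = Z - 4*Z*m (j(m, Z) = -4*Z*m + Z = Z - 4*Z*m)
U(z) = 3*z
l(S) = S**2 (l(S) = (0*(1 - 4*S) + S)**2 = (0 + S)**2 = S**2)
K(l(U(d)))*24 = (3*(-2/3))**2*24 = (-2)**2*24 = 4*24 = 96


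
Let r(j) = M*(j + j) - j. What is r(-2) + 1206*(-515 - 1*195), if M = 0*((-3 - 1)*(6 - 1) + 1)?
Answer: -856258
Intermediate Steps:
M = 0 (M = 0*(-4*5 + 1) = 0*(-20 + 1) = 0*(-19) = 0)
r(j) = -j (r(j) = 0*(j + j) - j = 0*(2*j) - j = 0 - j = -j)
r(-2) + 1206*(-515 - 1*195) = -1*(-2) + 1206*(-515 - 1*195) = 2 + 1206*(-515 - 195) = 2 + 1206*(-710) = 2 - 856260 = -856258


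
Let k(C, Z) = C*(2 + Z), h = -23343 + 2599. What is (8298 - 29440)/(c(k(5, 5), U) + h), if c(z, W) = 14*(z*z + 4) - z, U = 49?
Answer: 21142/3573 ≈ 5.9172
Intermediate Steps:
h = -20744
c(z, W) = 56 - z + 14*z² (c(z, W) = 14*(z² + 4) - z = 14*(4 + z²) - z = (56 + 14*z²) - z = 56 - z + 14*z²)
(8298 - 29440)/(c(k(5, 5), U) + h) = (8298 - 29440)/((56 - 5*(2 + 5) + 14*(5*(2 + 5))²) - 20744) = -21142/((56 - 5*7 + 14*(5*7)²) - 20744) = -21142/((56 - 1*35 + 14*35²) - 20744) = -21142/((56 - 35 + 14*1225) - 20744) = -21142/((56 - 35 + 17150) - 20744) = -21142/(17171 - 20744) = -21142/(-3573) = -21142*(-1/3573) = 21142/3573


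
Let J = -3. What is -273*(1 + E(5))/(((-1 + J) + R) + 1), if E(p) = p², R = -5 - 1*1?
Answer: 2366/3 ≈ 788.67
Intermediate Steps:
R = -6 (R = -5 - 1 = -6)
J = -3 (J = -1*3 = -3)
-273*(1 + E(5))/(((-1 + J) + R) + 1) = -273*(1 + 5²)/(((-1 - 3) - 6) + 1) = -273*(1 + 25)/((-4 - 6) + 1) = -7098/(-10 + 1) = -7098/(-9) = -7098*(-1)/9 = -273*(-26/9) = 2366/3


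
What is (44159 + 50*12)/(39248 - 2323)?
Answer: 44759/36925 ≈ 1.2122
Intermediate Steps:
(44159 + 50*12)/(39248 - 2323) = (44159 + 600)/36925 = 44759*(1/36925) = 44759/36925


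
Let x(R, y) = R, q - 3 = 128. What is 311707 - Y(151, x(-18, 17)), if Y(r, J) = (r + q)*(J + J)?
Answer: 321859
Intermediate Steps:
q = 131 (q = 3 + 128 = 131)
Y(r, J) = 2*J*(131 + r) (Y(r, J) = (r + 131)*(J + J) = (131 + r)*(2*J) = 2*J*(131 + r))
311707 - Y(151, x(-18, 17)) = 311707 - 2*(-18)*(131 + 151) = 311707 - 2*(-18)*282 = 311707 - 1*(-10152) = 311707 + 10152 = 321859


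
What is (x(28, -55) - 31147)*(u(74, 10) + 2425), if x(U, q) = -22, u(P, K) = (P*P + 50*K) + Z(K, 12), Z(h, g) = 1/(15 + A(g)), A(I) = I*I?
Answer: -41634303440/159 ≈ -2.6185e+8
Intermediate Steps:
A(I) = I²
Z(h, g) = 1/(15 + g²)
u(P, K) = 1/159 + P² + 50*K (u(P, K) = (P*P + 50*K) + 1/(15 + 12²) = (P² + 50*K) + 1/(15 + 144) = (P² + 50*K) + 1/159 = 1/159 + P² + 50*K)
(x(28, -55) - 31147)*(u(74, 10) + 2425) = (-22 - 31147)*((1/159 + 74² + 50*10) + 2425) = -31169*((1/159 + 5476 + 500) + 2425) = -31169*(950185/159 + 2425) = -31169*1335760/159 = -41634303440/159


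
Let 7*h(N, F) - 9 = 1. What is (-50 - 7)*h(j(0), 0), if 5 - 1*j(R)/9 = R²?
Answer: -570/7 ≈ -81.429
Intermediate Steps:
j(R) = 45 - 9*R²
h(N, F) = 10/7 (h(N, F) = 9/7 + (⅐)*1 = 9/7 + ⅐ = 10/7)
(-50 - 7)*h(j(0), 0) = (-50 - 7)*(10/7) = -57*10/7 = -570/7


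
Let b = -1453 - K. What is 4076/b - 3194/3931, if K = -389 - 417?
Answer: -18089274/2543357 ≈ -7.1124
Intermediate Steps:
K = -806
b = -647 (b = -1453 - 1*(-806) = -1453 + 806 = -647)
4076/b - 3194/3931 = 4076/(-647) - 3194/3931 = 4076*(-1/647) - 3194*1/3931 = -4076/647 - 3194/3931 = -18089274/2543357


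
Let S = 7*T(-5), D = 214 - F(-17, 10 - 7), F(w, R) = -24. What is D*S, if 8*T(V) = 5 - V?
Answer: 4165/2 ≈ 2082.5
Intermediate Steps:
D = 238 (D = 214 - 1*(-24) = 214 + 24 = 238)
T(V) = 5/8 - V/8 (T(V) = (5 - V)/8 = 5/8 - V/8)
S = 35/4 (S = 7*(5/8 - ⅛*(-5)) = 7*(5/8 + 5/8) = 7*(5/4) = 35/4 ≈ 8.7500)
D*S = 238*(35/4) = 4165/2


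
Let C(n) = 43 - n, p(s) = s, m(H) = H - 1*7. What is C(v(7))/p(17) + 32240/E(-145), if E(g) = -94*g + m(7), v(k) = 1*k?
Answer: 103876/23171 ≈ 4.4830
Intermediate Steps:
m(H) = -7 + H (m(H) = H - 7 = -7 + H)
v(k) = k
E(g) = -94*g (E(g) = -94*g + (-7 + 7) = -94*g + 0 = -94*g)
C(v(7))/p(17) + 32240/E(-145) = (43 - 1*7)/17 + 32240/((-94*(-145))) = (43 - 7)*(1/17) + 32240/13630 = 36*(1/17) + 32240*(1/13630) = 36/17 + 3224/1363 = 103876/23171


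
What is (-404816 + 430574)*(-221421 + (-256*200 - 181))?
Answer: -7026833916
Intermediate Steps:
(-404816 + 430574)*(-221421 + (-256*200 - 181)) = 25758*(-221421 + (-51200 - 181)) = 25758*(-221421 - 51381) = 25758*(-272802) = -7026833916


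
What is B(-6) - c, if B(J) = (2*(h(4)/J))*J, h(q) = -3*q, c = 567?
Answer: -591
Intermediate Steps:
B(J) = -24 (B(J) = (2*((-3*4)/J))*J = (2*(-12/J))*J = (-24/J)*J = -24)
B(-6) - c = -24 - 1*567 = -24 - 567 = -591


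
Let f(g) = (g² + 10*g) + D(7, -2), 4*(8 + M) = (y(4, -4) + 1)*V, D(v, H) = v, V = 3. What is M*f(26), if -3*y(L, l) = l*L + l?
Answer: -8487/4 ≈ -2121.8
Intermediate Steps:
y(L, l) = -l/3 - L*l/3 (y(L, l) = -(l*L + l)/3 = -(L*l + l)/3 = -(l + L*l)/3 = -l/3 - L*l/3)
M = -9/4 (M = -8 + ((-⅓*(-4)*(1 + 4) + 1)*3)/4 = -8 + ((-⅓*(-4)*5 + 1)*3)/4 = -8 + ((20/3 + 1)*3)/4 = -8 + ((23/3)*3)/4 = -8 + (¼)*23 = -8 + 23/4 = -9/4 ≈ -2.2500)
f(g) = 7 + g² + 10*g (f(g) = (g² + 10*g) + 7 = 7 + g² + 10*g)
M*f(26) = -9*(7 + 26² + 10*26)/4 = -9*(7 + 676 + 260)/4 = -9/4*943 = -8487/4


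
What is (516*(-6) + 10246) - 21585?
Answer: -14435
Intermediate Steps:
(516*(-6) + 10246) - 21585 = (-3096 + 10246) - 21585 = 7150 - 21585 = -14435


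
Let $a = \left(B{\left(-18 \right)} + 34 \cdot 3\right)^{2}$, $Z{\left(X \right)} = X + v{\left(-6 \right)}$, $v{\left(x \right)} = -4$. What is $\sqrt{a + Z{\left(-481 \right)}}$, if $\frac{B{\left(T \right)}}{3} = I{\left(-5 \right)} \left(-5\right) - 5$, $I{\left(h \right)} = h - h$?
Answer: $2 \sqrt{1771} \approx 84.167$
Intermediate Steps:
$I{\left(h \right)} = 0$
$Z{\left(X \right)} = -4 + X$ ($Z{\left(X \right)} = X - 4 = -4 + X$)
$B{\left(T \right)} = -15$ ($B{\left(T \right)} = 3 \left(0 \left(-5\right) - 5\right) = 3 \left(0 - 5\right) = 3 \left(-5\right) = -15$)
$a = 7569$ ($a = \left(-15 + 34 \cdot 3\right)^{2} = \left(-15 + 102\right)^{2} = 87^{2} = 7569$)
$\sqrt{a + Z{\left(-481 \right)}} = \sqrt{7569 - 485} = \sqrt{7084} = 2 \sqrt{1771}$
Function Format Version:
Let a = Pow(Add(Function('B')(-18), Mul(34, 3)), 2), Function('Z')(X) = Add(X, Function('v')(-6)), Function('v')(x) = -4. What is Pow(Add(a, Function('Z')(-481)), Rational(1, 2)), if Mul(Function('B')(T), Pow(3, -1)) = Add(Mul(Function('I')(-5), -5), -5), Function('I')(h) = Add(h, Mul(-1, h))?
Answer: Mul(2, Pow(1771, Rational(1, 2))) ≈ 84.167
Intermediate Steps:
Function('I')(h) = 0
Function('Z')(X) = Add(-4, X) (Function('Z')(X) = Add(X, -4) = Add(-4, X))
Function('B')(T) = -15 (Function('B')(T) = Mul(3, Add(Mul(0, -5), -5)) = Mul(3, Add(0, -5)) = Mul(3, -5) = -15)
a = 7569 (a = Pow(Add(-15, Mul(34, 3)), 2) = Pow(Add(-15, 102), 2) = Pow(87, 2) = 7569)
Pow(Add(a, Function('Z')(-481)), Rational(1, 2)) = Pow(Add(7569, Add(-4, -481)), Rational(1, 2)) = Pow(Add(7569, -485), Rational(1, 2)) = Pow(7084, Rational(1, 2)) = Mul(2, Pow(1771, Rational(1, 2)))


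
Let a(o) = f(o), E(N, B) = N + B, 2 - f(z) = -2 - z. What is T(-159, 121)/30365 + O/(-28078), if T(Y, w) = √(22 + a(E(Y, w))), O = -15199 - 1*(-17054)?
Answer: -1855/28078 + 2*I*√3/30365 ≈ -0.066066 + 0.00011408*I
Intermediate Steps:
f(z) = 4 + z (f(z) = 2 - (-2 - z) = 2 + (2 + z) = 4 + z)
E(N, B) = B + N
a(o) = 4 + o
O = 1855 (O = -15199 + 17054 = 1855)
T(Y, w) = √(26 + Y + w) (T(Y, w) = √(22 + (4 + (w + Y))) = √(22 + (4 + (Y + w))) = √(22 + (4 + Y + w)) = √(26 + Y + w))
T(-159, 121)/30365 + O/(-28078) = √(26 - 159 + 121)/30365 + 1855/(-28078) = √(-12)*(1/30365) + 1855*(-1/28078) = (2*I*√3)*(1/30365) - 1855/28078 = 2*I*√3/30365 - 1855/28078 = -1855/28078 + 2*I*√3/30365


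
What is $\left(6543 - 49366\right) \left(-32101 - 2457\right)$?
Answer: $1479877234$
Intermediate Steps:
$\left(6543 - 49366\right) \left(-32101 - 2457\right) = \left(-42823\right) \left(-34558\right) = 1479877234$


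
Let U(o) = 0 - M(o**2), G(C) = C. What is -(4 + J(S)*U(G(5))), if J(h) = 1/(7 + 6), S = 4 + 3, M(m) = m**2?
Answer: 573/13 ≈ 44.077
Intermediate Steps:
S = 7
U(o) = -o**4 (U(o) = 0 - (o**2)**2 = 0 - o**4 = -o**4)
J(h) = 1/13
-(4 + J(S)*U(G(5))) = -(4 + (-1*5**4)/13) = -(4 + (-1*625)/13) = -(4 + (1/13)*(-625)) = -(4 - 625/13) = -1*(-573/13) = 573/13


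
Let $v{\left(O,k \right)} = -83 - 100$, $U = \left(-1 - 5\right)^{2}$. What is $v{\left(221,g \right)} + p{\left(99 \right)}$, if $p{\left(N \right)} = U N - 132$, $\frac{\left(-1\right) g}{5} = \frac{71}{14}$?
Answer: $3249$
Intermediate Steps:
$g = - \frac{355}{14}$ ($g = - 5 \cdot \frac{71}{14} = - 5 \cdot 71 \cdot \frac{1}{14} = \left(-5\right) \frac{71}{14} = - \frac{355}{14} \approx -25.357$)
$U = 36$ ($U = \left(-6\right)^{2} = 36$)
$v{\left(O,k \right)} = -183$ ($v{\left(O,k \right)} = -83 - 100 = -183$)
$p{\left(N \right)} = -132 + 36 N$ ($p{\left(N \right)} = 36 N - 132 = -132 + 36 N$)
$v{\left(221,g \right)} + p{\left(99 \right)} = -183 + \left(-132 + 36 \cdot 99\right) = -183 + \left(-132 + 3564\right) = -183 + 3432 = 3249$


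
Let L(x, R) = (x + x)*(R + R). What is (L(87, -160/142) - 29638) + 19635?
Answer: -738053/71 ≈ -10395.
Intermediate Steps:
L(x, R) = 4*R*x (L(x, R) = (2*x)*(2*R) = 4*R*x)
(L(87, -160/142) - 29638) + 19635 = (4*(-160/142)*87 - 29638) + 19635 = (4*(-160*1/142)*87 - 29638) + 19635 = (4*(-80/71)*87 - 29638) + 19635 = (-27840/71 - 29638) + 19635 = -2132138/71 + 19635 = -738053/71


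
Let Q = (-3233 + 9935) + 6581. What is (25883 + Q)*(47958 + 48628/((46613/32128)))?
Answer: 148744111463908/46613 ≈ 3.1910e+9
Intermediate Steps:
Q = 13283 (Q = 6702 + 6581 = 13283)
(25883 + Q)*(47958 + 48628/((46613/32128))) = (25883 + 13283)*(47958 + 48628/((46613/32128))) = 39166*(47958 + 48628/((46613*(1/32128)))) = 39166*(47958 + 48628/(46613/32128)) = 39166*(47958 + 48628*(32128/46613)) = 39166*(47958 + 1562320384/46613) = 39166*(3797786638/46613) = 148744111463908/46613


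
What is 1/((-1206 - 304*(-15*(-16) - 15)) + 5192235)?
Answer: 1/5122629 ≈ 1.9521e-7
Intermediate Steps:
1/((-1206 - 304*(-15*(-16) - 15)) + 5192235) = 1/((-1206 - 304*(240 - 15)) + 5192235) = 1/((-1206 - 304*225) + 5192235) = 1/((-1206 - 68400) + 5192235) = 1/(-69606 + 5192235) = 1/5122629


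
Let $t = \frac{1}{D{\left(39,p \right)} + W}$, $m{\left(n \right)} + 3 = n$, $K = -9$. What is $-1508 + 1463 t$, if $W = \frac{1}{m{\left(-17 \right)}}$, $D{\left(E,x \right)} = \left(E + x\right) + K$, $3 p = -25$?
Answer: $- \frac{1868096}{1297} \approx -1440.3$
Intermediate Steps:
$p = - \frac{25}{3}$ ($p = \frac{1}{3} \left(-25\right) = - \frac{25}{3} \approx -8.3333$)
$D{\left(E,x \right)} = -9 + E + x$ ($D{\left(E,x \right)} = \left(E + x\right) - 9 = -9 + E + x$)
$m{\left(n \right)} = -3 + n$
$W = - \frac{1}{20}$ ($W = \frac{1}{-3 - 17} = \frac{1}{-20} = - \frac{1}{20} \approx -0.05$)
$t = \frac{60}{1297}$ ($t = \frac{1}{\left(-9 + 39 - \frac{25}{3}\right) - \frac{1}{20}} = \frac{1}{\frac{65}{3} - \frac{1}{20}} = \frac{1}{\frac{1297}{60}} = \frac{60}{1297} \approx 0.046261$)
$-1508 + 1463 t = -1508 + 1463 \cdot \frac{60}{1297} = -1508 + \frac{87780}{1297} = - \frac{1868096}{1297}$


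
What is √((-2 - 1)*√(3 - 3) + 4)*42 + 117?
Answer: 201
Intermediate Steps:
√((-2 - 1)*√(3 - 3) + 4)*42 + 117 = √(-3*√0 + 4)*42 + 117 = √(-3*0 + 4)*42 + 117 = √(0 + 4)*42 + 117 = √4*42 + 117 = 2*42 + 117 = 84 + 117 = 201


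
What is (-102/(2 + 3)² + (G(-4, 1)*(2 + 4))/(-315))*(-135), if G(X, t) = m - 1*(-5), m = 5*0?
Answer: 19728/35 ≈ 563.66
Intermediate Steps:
m = 0
G(X, t) = 5 (G(X, t) = 0 - 1*(-5) = 0 + 5 = 5)
(-102/(2 + 3)² + (G(-4, 1)*(2 + 4))/(-315))*(-135) = (-102/(2 + 3)² + (5*(2 + 4))/(-315))*(-135) = (-102/(5²) + (5*6)*(-1/315))*(-135) = (-102/25 + 30*(-1/315))*(-135) = (-102*1/25 - 2/21)*(-135) = (-102/25 - 2/21)*(-135) = -2192/525*(-135) = 19728/35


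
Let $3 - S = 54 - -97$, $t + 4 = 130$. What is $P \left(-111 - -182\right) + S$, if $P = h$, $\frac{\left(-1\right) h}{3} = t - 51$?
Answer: $-16123$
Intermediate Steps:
$t = 126$ ($t = -4 + 130 = 126$)
$S = -148$ ($S = 3 - \left(54 - -97\right) = 3 - \left(54 + 97\right) = 3 - 151 = -148$)
$h = -225$ ($h = - 3 \left(126 - 51\right) = \left(-3\right) 75 = -225$)
$P = -225$
$P \left(-111 - -182\right) + S = - 225 \left(-111 - -182\right) - 148 = - 225 \left(-111 + 182\right) - 148 = \left(-225\right) 71 - 148 = -15975 - 148 = -16123$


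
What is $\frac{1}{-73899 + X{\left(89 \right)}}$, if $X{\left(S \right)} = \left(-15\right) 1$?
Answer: $- \frac{1}{73914} \approx -1.3529 \cdot 10^{-5}$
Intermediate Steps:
$X{\left(S \right)} = -15$
$\frac{1}{-73899 + X{\left(89 \right)}} = \frac{1}{-73899 - 15} = \frac{1}{-73914} = - \frac{1}{73914}$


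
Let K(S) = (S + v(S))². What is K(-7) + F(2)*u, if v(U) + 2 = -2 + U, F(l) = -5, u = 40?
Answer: 124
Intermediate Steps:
v(U) = -4 + U (v(U) = -2 + (-2 + U) = -4 + U)
K(S) = (-4 + 2*S)² (K(S) = (S + (-4 + S))² = (-4 + 2*S)²)
K(-7) + F(2)*u = 4*(-2 - 7)² - 5*40 = 4*(-9)² - 200 = 4*81 - 200 = 324 - 200 = 124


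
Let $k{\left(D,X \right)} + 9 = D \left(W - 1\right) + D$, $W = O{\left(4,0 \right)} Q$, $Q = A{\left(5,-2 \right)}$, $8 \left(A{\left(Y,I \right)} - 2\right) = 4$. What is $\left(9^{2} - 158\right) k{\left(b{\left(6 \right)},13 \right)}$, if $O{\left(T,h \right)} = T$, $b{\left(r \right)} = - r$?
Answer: $5313$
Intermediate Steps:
$A{\left(Y,I \right)} = \frac{5}{2}$ ($A{\left(Y,I \right)} = 2 + \frac{1}{8} \cdot 4 = 2 + \frac{1}{2} = \frac{5}{2}$)
$Q = \frac{5}{2} \approx 2.5$
$W = 10$ ($W = 4 \cdot \frac{5}{2} = 10$)
$k{\left(D,X \right)} = -9 + 10 D$ ($k{\left(D,X \right)} = -9 + \left(D \left(10 - 1\right) + D\right) = -9 + \left(D 9 + D\right) = -9 + \left(9 D + D\right) = -9 + 10 D$)
$\left(9^{2} - 158\right) k{\left(b{\left(6 \right)},13 \right)} = \left(9^{2} - 158\right) \left(-9 + 10 \left(\left(-1\right) 6\right)\right) = \left(81 - 158\right) \left(-9 + 10 \left(-6\right)\right) = - 77 \left(-9 - 60\right) = \left(-77\right) \left(-69\right) = 5313$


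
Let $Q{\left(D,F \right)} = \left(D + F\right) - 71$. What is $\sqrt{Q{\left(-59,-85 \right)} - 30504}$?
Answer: $i \sqrt{30719} \approx 175.27 i$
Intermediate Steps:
$Q{\left(D,F \right)} = -71 + D + F$
$\sqrt{Q{\left(-59,-85 \right)} - 30504} = \sqrt{\left(-71 - 59 - 85\right) - 30504} = \sqrt{-215 - 30504} = \sqrt{-30719} = i \sqrt{30719}$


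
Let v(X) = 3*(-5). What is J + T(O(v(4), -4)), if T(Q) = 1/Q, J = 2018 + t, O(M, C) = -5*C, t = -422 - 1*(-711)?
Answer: 46141/20 ≈ 2307.1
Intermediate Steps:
v(X) = -15
t = 289 (t = -422 + 711 = 289)
J = 2307 (J = 2018 + 289 = 2307)
J + T(O(v(4), -4)) = 2307 + 1/(-5*(-4)) = 2307 + 1/20 = 46141/20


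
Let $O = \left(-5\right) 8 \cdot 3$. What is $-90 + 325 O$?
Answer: $-39090$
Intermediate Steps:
$O = -120$ ($O = \left(-40\right) 3 = -120$)
$-90 + 325 O = -90 + 325 \left(-120\right) = -90 - 39000 = -39090$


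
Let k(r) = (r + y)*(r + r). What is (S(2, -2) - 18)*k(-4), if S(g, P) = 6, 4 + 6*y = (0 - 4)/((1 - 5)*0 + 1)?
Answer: -512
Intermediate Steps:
y = -4/3 (y = -2/3 + ((0 - 4)/((1 - 5)*0 + 1))/6 = -2/3 + (-4/(-4*0 + 1))/6 = -2/3 + (-4/(0 + 1))/6 = -2/3 + (-4/1)/6 = -2/3 + (-4*1)/6 = -2/3 + (1/6)*(-4) = -2/3 - 2/3 = -4/3 ≈ -1.3333)
k(r) = 2*r*(-4/3 + r) (k(r) = (r - 4/3)*(r + r) = (-4/3 + r)*(2*r) = 2*r*(-4/3 + r))
(S(2, -2) - 18)*k(-4) = (6 - 18)*((2/3)*(-4)*(-4 + 3*(-4))) = -8*(-4)*(-4 - 12) = -8*(-4)*(-16) = -12*128/3 = -512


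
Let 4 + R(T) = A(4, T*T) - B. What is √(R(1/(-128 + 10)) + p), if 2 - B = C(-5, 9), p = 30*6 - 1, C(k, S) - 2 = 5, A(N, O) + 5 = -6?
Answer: 13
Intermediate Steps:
A(N, O) = -11 (A(N, O) = -5 - 6 = -11)
C(k, S) = 7 (C(k, S) = 2 + 5 = 7)
p = 179 (p = 180 - 1 = 179)
B = -5 (B = 2 - 1*7 = 2 - 7 = -5)
R(T) = -10 (R(T) = -4 + (-11 - 1*(-5)) = -4 + (-11 + 5) = -4 - 6 = -10)
√(R(1/(-128 + 10)) + p) = √(-10 + 179) = √169 = 13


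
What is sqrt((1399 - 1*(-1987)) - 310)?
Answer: 2*sqrt(769) ≈ 55.462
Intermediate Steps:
sqrt((1399 - 1*(-1987)) - 310) = sqrt((1399 + 1987) - 310) = sqrt(3386 - 310) = sqrt(3076) = 2*sqrt(769)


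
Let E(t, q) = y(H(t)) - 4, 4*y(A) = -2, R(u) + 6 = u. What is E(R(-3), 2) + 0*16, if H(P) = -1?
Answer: -9/2 ≈ -4.5000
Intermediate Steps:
R(u) = -6 + u
y(A) = -½ (y(A) = (¼)*(-2) = -½)
E(t, q) = -9/2 (E(t, q) = -½ - 4 = -9/2)
E(R(-3), 2) + 0*16 = -9/2 + 0*16 = -9/2 + 0 = -9/2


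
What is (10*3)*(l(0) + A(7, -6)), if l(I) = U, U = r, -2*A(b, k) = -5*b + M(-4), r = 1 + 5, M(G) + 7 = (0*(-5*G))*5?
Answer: 810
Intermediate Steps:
M(G) = -7 (M(G) = -7 + (0*(-5*G))*5 = -7 + 0*5 = -7 + 0 = -7)
r = 6
A(b, k) = 7/2 + 5*b/2 (A(b, k) = -(-5*b - 7)/2 = -(-7 - 5*b)/2 = 7/2 + 5*b/2)
U = 6
l(I) = 6
(10*3)*(l(0) + A(7, -6)) = (10*3)*(6 + (7/2 + (5/2)*7)) = 30*(6 + (7/2 + 35/2)) = 30*(6 + 21) = 30*27 = 810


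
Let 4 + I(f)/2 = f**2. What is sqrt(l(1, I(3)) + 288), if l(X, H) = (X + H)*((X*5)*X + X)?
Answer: sqrt(354) ≈ 18.815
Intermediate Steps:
I(f) = -8 + 2*f**2
l(X, H) = (H + X)*(X + 5*X**2) (l(X, H) = (H + X)*((5*X)*X + X) = (H + X)*(5*X**2 + X) = (H + X)*(X + 5*X**2))
sqrt(l(1, I(3)) + 288) = sqrt(1*((-8 + 2*3**2) + 1 + 5*1**2 + 5*(-8 + 2*3**2)*1) + 288) = sqrt(1*((-8 + 2*9) + 1 + 5*1 + 5*(-8 + 2*9)*1) + 288) = sqrt(1*((-8 + 18) + 1 + 5 + 5*(-8 + 18)*1) + 288) = sqrt(1*(10 + 1 + 5 + 5*10*1) + 288) = sqrt(1*(10 + 1 + 5 + 50) + 288) = sqrt(1*66 + 288) = sqrt(66 + 288) = sqrt(354)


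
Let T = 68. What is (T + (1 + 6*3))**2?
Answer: 7569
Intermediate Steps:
(T + (1 + 6*3))**2 = (68 + (1 + 6*3))**2 = (68 + (1 + 18))**2 = (68 + 19)**2 = 87**2 = 7569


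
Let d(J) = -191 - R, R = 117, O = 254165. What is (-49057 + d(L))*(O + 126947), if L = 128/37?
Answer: -18813593880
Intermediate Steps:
L = 128/37 (L = 128*(1/37) = 128/37 ≈ 3.4595)
d(J) = -308 (d(J) = -191 - 1*117 = -191 - 117 = -308)
(-49057 + d(L))*(O + 126947) = (-49057 - 308)*(254165 + 126947) = -49365*381112 = -18813593880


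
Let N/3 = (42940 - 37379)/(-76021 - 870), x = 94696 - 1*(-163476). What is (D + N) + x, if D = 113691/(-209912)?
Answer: 4166972542057247/16140343592 ≈ 2.5817e+5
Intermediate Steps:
x = 258172 (x = 94696 + 163476 = 258172)
D = -113691/209912 (D = 113691*(-1/209912) = -113691/209912 ≈ -0.54161)
N = -16683/76891 (N = 3*((42940 - 37379)/(-76021 - 870)) = 3*(5561/(-76891)) = 3*(5561*(-1/76891)) = 3*(-5561/76891) = -16683/76891 ≈ -0.21697)
(D + N) + x = (-113691/209912 - 16683/76891) + 258172 = -12243776577/16140343592 + 258172 = 4166972542057247/16140343592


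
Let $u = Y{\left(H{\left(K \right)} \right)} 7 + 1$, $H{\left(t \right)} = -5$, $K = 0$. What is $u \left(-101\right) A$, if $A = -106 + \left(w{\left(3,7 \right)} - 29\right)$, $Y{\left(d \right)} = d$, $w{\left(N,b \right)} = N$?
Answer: $-453288$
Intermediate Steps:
$u = -34$ ($u = \left(-5\right) 7 + 1 = -35 + 1 = -34$)
$A = -132$ ($A = -106 + \left(3 - 29\right) = -106 - 26 = -132$)
$u \left(-101\right) A = \left(-34\right) \left(-101\right) \left(-132\right) = 3434 \left(-132\right) = -453288$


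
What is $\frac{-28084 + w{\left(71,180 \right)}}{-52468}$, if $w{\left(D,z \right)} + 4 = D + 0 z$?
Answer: $\frac{28017}{52468} \approx 0.53398$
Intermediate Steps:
$w{\left(D,z \right)} = -4 + D$ ($w{\left(D,z \right)} = -4 + \left(D + 0 z\right) = -4 + \left(D + 0\right) = -4 + D$)
$\frac{-28084 + w{\left(71,180 \right)}}{-52468} = \frac{-28084 + \left(-4 + 71\right)}{-52468} = \left(-28084 + 67\right) \left(- \frac{1}{52468}\right) = \left(-28017\right) \left(- \frac{1}{52468}\right) = \frac{28017}{52468}$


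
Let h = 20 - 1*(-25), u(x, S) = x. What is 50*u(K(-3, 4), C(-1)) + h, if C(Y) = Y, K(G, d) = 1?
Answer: 95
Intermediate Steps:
h = 45 (h = 20 + 25 = 45)
50*u(K(-3, 4), C(-1)) + h = 50*1 + 45 = 50 + 45 = 95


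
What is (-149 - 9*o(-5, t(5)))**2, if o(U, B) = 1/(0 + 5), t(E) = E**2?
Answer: 568516/25 ≈ 22741.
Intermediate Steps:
o(U, B) = 1/5
(-149 - 9*o(-5, t(5)))**2 = (-149 - 9*1/5)**2 = (-149 - 9/5)**2 = (-754/5)**2 = 568516/25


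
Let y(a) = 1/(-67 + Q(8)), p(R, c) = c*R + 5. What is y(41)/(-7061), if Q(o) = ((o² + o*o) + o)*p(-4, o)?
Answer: 1/26401079 ≈ 3.7877e-8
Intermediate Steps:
p(R, c) = 5 + R*c (p(R, c) = R*c + 5 = 5 + R*c)
Q(o) = (5 - 4*o)*(o + 2*o²) (Q(o) = ((o² + o*o) + o)*(5 - 4*o) = ((o² + o²) + o)*(5 - 4*o) = (2*o² + o)*(5 - 4*o) = (o + 2*o²)*(5 - 4*o) = (5 - 4*o)*(o + 2*o²))
y(a) = -1/3739 (y(a) = 1/(-67 + 8*(5 - 8*8² + 6*8)) = 1/(-67 + 8*(5 - 8*64 + 48)) = 1/(-67 + 8*(5 - 512 + 48)) = 1/(-67 + 8*(-459)) = 1/(-67 - 3672) = 1/(-3739) = -1/3739)
y(41)/(-7061) = -1/3739/(-7061) = -1/3739*(-1/7061) = 1/26401079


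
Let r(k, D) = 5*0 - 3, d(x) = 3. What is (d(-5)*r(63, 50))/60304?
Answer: -9/60304 ≈ -0.00014924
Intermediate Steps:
r(k, D) = -3 (r(k, D) = 0 - 3 = -3)
(d(-5)*r(63, 50))/60304 = (3*(-3))/60304 = -9*1/60304 = -9/60304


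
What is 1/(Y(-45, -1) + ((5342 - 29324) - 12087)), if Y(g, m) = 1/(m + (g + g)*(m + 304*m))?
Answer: -27449/990057980 ≈ -2.7725e-5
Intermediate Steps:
Y(g, m) = 1/(m + 610*g*m) (Y(g, m) = 1/(m + (2*g)*(305*m)) = 1/(m + 610*g*m))
1/(Y(-45, -1) + ((5342 - 29324) - 12087)) = 1/(1/((-1)*(1 + 610*(-45))) + ((5342 - 29324) - 12087)) = 1/(-1/(1 - 27450) + (-23982 - 12087)) = 1/(-1/(-27449) - 36069) = 1/(-1*(-1/27449) - 36069) = 1/(1/27449 - 36069) = 1/(-990057980/27449) = -27449/990057980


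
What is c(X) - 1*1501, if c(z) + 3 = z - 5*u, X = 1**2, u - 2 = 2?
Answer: -1523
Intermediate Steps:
u = 4 (u = 2 + 2 = 4)
X = 1
c(z) = -23 + z (c(z) = -3 + (z - 5*4) = -3 + (z - 20) = -3 + (-20 + z) = -23 + z)
c(X) - 1*1501 = (-23 + 1) - 1*1501 = -22 - 1501 = -1523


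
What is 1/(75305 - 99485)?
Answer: -1/24180 ≈ -4.1356e-5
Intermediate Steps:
1/(75305 - 99485) = 1/(-24180) = -1/24180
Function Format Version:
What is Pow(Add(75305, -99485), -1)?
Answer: Rational(-1, 24180) ≈ -4.1356e-5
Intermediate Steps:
Pow(Add(75305, -99485), -1) = Pow(-24180, -1) = Rational(-1, 24180)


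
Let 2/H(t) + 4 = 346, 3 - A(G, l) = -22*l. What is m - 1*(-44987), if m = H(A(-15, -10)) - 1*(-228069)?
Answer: 46692577/171 ≈ 2.7306e+5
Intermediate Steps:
A(G, l) = 3 + 22*l (A(G, l) = 3 - (-22)*l = 3 + 22*l)
H(t) = 1/171 (H(t) = 2/(-4 + 346) = 2/342 = 2*(1/342) = 1/171)
m = 38999800/171 (m = 1/171 - 1*(-228069) = 1/171 + 228069 = 38999800/171 ≈ 2.2807e+5)
m - 1*(-44987) = 38999800/171 - 1*(-44987) = 38999800/171 + 44987 = 46692577/171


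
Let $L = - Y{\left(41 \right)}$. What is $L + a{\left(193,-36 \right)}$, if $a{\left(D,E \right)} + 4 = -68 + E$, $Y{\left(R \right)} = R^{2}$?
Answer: $-1789$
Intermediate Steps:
$a{\left(D,E \right)} = -72 + E$ ($a{\left(D,E \right)} = -4 + \left(-68 + E\right) = -72 + E$)
$L = -1681$ ($L = - 41^{2} = \left(-1\right) 1681 = -1681$)
$L + a{\left(193,-36 \right)} = -1681 - 108 = -1789$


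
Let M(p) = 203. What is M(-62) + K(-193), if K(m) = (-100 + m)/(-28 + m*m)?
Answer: 7555570/37221 ≈ 202.99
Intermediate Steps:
K(m) = (-100 + m)/(-28 + m²)
M(-62) + K(-193) = 203 + (-100 - 193)/(-28 + (-193)²) = 203 - 293/(-28 + 37249) = 203 - 293/37221 = 7555570/37221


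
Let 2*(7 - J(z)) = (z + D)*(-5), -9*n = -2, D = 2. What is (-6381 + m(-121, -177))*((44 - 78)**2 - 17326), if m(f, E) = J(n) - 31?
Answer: 310437050/3 ≈ 1.0348e+8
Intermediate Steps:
n = 2/9 (n = -1/9*(-2) = 2/9 ≈ 0.22222)
J(z) = 12 + 5*z/2 (J(z) = 7 - (z + 2)*(-5)/2 = 7 - (2 + z)*(-5)/2 = 7 - (-10 - 5*z)/2 = 7 + (5 + 5*z/2) = 12 + 5*z/2)
m(f, E) = -166/9 (m(f, E) = (12 + (5/2)*(2/9)) - 31 = (12 + 5/9) - 31 = 113/9 - 31 = -166/9)
(-6381 + m(-121, -177))*((44 - 78)**2 - 17326) = (-6381 - 166/9)*((44 - 78)**2 - 17326) = -57595*((-34)**2 - 17326)/9 = -57595*(1156 - 17326)/9 = -57595/9*(-16170) = 310437050/3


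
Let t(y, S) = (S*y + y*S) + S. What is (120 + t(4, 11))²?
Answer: 47961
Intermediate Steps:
t(y, S) = S + 2*S*y (t(y, S) = (S*y + S*y) + S = 2*S*y + S = S + 2*S*y)
(120 + t(4, 11))² = (120 + 11*(1 + 2*4))² = (120 + 11*(1 + 8))² = (120 + 11*9)² = (120 + 99)² = 219² = 47961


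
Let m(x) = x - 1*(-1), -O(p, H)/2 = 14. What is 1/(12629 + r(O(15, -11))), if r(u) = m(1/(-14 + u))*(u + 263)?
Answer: 42/540053 ≈ 7.7770e-5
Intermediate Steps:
O(p, H) = -28 (O(p, H) = -2*14 = -28)
m(x) = 1 + x (m(x) = x + 1 = 1 + x)
r(u) = (1 + 1/(-14 + u))*(263 + u) (r(u) = (1 + 1/(-14 + u))*(u + 263) = (1 + 1/(-14 + u))*(263 + u))
1/(12629 + r(O(15, -11))) = 1/(12629 + (-13 - 28)*(263 - 28)/(-14 - 28)) = 1/(12629 - 41*235/(-42)) = 1/(12629 - 1/42*(-41)*235) = 1/(12629 + 9635/42) = 1/(540053/42) = 42/540053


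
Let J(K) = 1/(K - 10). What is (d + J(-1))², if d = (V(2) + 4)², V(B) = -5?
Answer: 100/121 ≈ 0.82645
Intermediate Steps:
J(K) = 1/(-10 + K)
d = 1 (d = (-5 + 4)² = (-1)² = 1)
(d + J(-1))² = (1 + 1/(-10 - 1))² = (1 + 1/(-11))² = (1 - 1/11)² = (10/11)² = 100/121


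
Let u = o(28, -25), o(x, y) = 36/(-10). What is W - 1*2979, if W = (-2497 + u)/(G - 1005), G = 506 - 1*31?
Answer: -7881847/2650 ≈ -2974.3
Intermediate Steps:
G = 475 (G = 506 - 31 = 475)
o(x, y) = -18/5 (o(x, y) = 36*(-⅒) = -18/5)
u = -18/5 ≈ -3.6000
W = 12503/2650 (W = (-2497 - 18/5)/(475 - 1005) = -12503/5/(-530) = -12503/5*(-1/530) = 12503/2650 ≈ 4.7181)
W - 1*2979 = 12503/2650 - 1*2979 = 12503/2650 - 2979 = -7881847/2650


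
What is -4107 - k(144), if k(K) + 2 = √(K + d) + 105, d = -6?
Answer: -4210 - √138 ≈ -4221.8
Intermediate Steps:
k(K) = 103 + √(-6 + K) (k(K) = -2 + (√(K - 6) + 105) = -2 + (√(-6 + K) + 105) = -2 + (105 + √(-6 + K)) = 103 + √(-6 + K))
-4107 - k(144) = -4107 - (103 + √(-6 + 144)) = -4107 - (103 + √138) = -4107 + (-103 - √138) = -4210 - √138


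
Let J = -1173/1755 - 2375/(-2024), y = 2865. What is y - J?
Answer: 3391676609/1184040 ≈ 2864.5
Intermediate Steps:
J = 597991/1184040 (J = -1173*1/1755 - 2375*(-1/2024) = -391/585 + 2375/2024 = 597991/1184040 ≈ 0.50504)
y - J = 2865 - 1*597991/1184040 = 2865 - 597991/1184040 = 3391676609/1184040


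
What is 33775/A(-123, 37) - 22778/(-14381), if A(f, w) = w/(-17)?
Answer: -8256367889/532097 ≈ -15517.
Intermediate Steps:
A(f, w) = -w/17 (A(f, w) = w*(-1/17) = -w/17)
33775/A(-123, 37) - 22778/(-14381) = 33775/((-1/17*37)) - 22778/(-14381) = 33775/(-37/17) - 22778*(-1/14381) = 33775*(-17/37) + 22778/14381 = -574175/37 + 22778/14381 = -8256367889/532097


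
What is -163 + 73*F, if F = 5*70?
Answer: 25387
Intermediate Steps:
F = 350
-163 + 73*F = -163 + 73*350 = -163 + 25550 = 25387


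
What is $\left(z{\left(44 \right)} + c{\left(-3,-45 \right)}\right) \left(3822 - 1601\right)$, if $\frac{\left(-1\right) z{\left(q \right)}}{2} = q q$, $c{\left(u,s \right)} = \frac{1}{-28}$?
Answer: $- \frac{240794157}{28} \approx -8.5998 \cdot 10^{6}$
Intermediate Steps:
$c{\left(u,s \right)} = - \frac{1}{28}$
$z{\left(q \right)} = - 2 q^{2}$ ($z{\left(q \right)} = - 2 q q = - 2 q^{2}$)
$\left(z{\left(44 \right)} + c{\left(-3,-45 \right)}\right) \left(3822 - 1601\right) = \left(- 2 \cdot 44^{2} - \frac{1}{28}\right) \left(3822 - 1601\right) = \left(\left(-2\right) 1936 - \frac{1}{28}\right) 2221 = \left(-3872 - \frac{1}{28}\right) 2221 = \left(- \frac{108417}{28}\right) 2221 = - \frac{240794157}{28}$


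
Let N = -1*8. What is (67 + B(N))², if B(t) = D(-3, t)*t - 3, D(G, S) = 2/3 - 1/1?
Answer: 40000/9 ≈ 4444.4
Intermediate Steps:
D(G, S) = -⅓ (D(G, S) = 2*(⅓) - 1*1 = ⅔ - 1 = -⅓)
N = -8
B(t) = -3 - t/3 (B(t) = -t/3 - 3 = -3 - t/3)
(67 + B(N))² = (67 + (-3 - ⅓*(-8)))² = (67 + (-3 + 8/3))² = (67 - ⅓)² = (200/3)² = 40000/9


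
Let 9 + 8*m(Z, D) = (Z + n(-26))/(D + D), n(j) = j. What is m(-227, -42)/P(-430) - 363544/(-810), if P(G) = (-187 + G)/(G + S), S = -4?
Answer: 1792348129/3998160 ≈ 448.29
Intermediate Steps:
m(Z, D) = -9/8 + (-26 + Z)/(16*D) (m(Z, D) = -9/8 + ((Z - 26)/(D + D))/8 = -9/8 + ((-26 + Z)/((2*D)))/8 = -9/8 + ((-26 + Z)*(1/(2*D)))/8 = -9/8 + ((-26 + Z)/(2*D))/8 = -9/8 + (-26 + Z)/(16*D))
P(G) = (-187 + G)/(-4 + G) (P(G) = (-187 + G)/(G - 4) = (-187 + G)/(-4 + G))
m(-227, -42)/P(-430) - 363544/(-810) = ((1/16)*(-26 - 227 - 18*(-42))/(-42))/(((-187 - 430)/(-4 - 430))) - 363544/(-810) = ((1/16)*(-1/42)*(-26 - 227 + 756))/((-617/(-434))) - 363544*(-1/810) = ((1/16)*(-1/42)*503)/((-1/434*(-617))) + 181772/405 = -503/(672*617/434) + 181772/405 = -503/672*434/617 + 181772/405 = -15593/29616 + 181772/405 = 1792348129/3998160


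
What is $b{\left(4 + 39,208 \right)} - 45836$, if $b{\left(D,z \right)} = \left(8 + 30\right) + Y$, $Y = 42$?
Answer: $-45756$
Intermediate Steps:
$b{\left(D,z \right)} = 80$ ($b{\left(D,z \right)} = \left(8 + 30\right) + 42 = 38 + 42 = 80$)
$b{\left(4 + 39,208 \right)} - 45836 = 80 - 45836 = -45756$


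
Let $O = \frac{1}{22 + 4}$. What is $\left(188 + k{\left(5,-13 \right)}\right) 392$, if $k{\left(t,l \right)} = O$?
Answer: $\frac{958244}{13} \approx 73711.0$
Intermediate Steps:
$O = \frac{1}{26} \approx 0.038462$
$k{\left(t,l \right)} = \frac{1}{26}$
$\left(188 + k{\left(5,-13 \right)}\right) 392 = \left(188 + \frac{1}{26}\right) 392 = \frac{4889}{26} \cdot 392 = \frac{958244}{13}$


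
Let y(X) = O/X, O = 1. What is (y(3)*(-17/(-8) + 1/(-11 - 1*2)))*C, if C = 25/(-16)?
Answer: -625/576 ≈ -1.0851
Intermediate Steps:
C = -25/16 (C = 25*(-1/16) = -25/16 ≈ -1.5625)
y(X) = 1/X
(y(3)*(-17/(-8) + 1/(-11 - 1*2)))*C = ((-17/(-8) + 1/(-11 - 1*2))/3)*(-25/16) = ((-17*(-1/8) + (1/2)/(-12))/3)*(-25/16) = ((17/8 - 1/12*1/2)/3)*(-25/16) = ((17/8 - 1/24)/3)*(-25/16) = ((1/3)*(25/12))*(-25/16) = (25/36)*(-25/16) = -625/576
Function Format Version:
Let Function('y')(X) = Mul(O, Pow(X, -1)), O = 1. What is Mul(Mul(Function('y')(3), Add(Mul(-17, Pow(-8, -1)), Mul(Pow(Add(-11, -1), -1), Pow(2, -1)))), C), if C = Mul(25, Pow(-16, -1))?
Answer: Rational(-625, 576) ≈ -1.0851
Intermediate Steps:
C = Rational(-25, 16) (C = Mul(25, Rational(-1, 16)) = Rational(-25, 16) ≈ -1.5625)
Function('y')(X) = Pow(X, -1) (Function('y')(X) = Mul(1, Pow(X, -1)) = Pow(X, -1))
Mul(Mul(Function('y')(3), Add(Mul(-17, Pow(-8, -1)), Mul(Pow(Add(-11, -1), -1), Pow(2, -1)))), C) = Mul(Mul(Pow(3, -1), Add(Mul(-17, Pow(-8, -1)), Mul(Pow(Add(-11, -1), -1), Pow(2, -1)))), Rational(-25, 16)) = Mul(Mul(Rational(1, 3), Add(Mul(-17, Rational(-1, 8)), Mul(Pow(-12, -1), Rational(1, 2)))), Rational(-25, 16)) = Mul(Mul(Rational(1, 3), Add(Rational(17, 8), Mul(Rational(-1, 12), Rational(1, 2)))), Rational(-25, 16)) = Mul(Mul(Rational(1, 3), Add(Rational(17, 8), Rational(-1, 24))), Rational(-25, 16)) = Mul(Mul(Rational(1, 3), Rational(25, 12)), Rational(-25, 16)) = Mul(Rational(25, 36), Rational(-25, 16)) = Rational(-625, 576)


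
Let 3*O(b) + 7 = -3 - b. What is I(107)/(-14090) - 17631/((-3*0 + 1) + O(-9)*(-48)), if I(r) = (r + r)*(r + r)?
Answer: -124599661/119765 ≈ -1040.4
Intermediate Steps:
I(r) = 4*r² (I(r) = (2*r)*(2*r) = 4*r²)
O(b) = -10/3 - b/3 (O(b) = -7/3 + (-3 - b)/3 = -7/3 + (-1 - b/3) = -10/3 - b/3)
I(107)/(-14090) - 17631/((-3*0 + 1) + O(-9)*(-48)) = (4*107²)/(-14090) - 17631/((-3*0 + 1) + (-10/3 - ⅓*(-9))*(-48)) = (4*11449)*(-1/14090) - 17631/((0 + 1) + (-10/3 + 3)*(-48)) = 45796*(-1/14090) - 17631/(1 - ⅓*(-48)) = -22898/7045 - 17631/(1 + 16) = -22898/7045 - 17631/17 = -124599661/119765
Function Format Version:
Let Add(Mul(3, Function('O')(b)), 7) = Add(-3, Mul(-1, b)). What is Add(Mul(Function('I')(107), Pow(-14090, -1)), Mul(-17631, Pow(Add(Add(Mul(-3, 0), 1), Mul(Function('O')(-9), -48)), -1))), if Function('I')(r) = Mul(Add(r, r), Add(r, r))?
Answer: Rational(-124599661, 119765) ≈ -1040.4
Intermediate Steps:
Function('I')(r) = Mul(4, Pow(r, 2)) (Function('I')(r) = Mul(Mul(2, r), Mul(2, r)) = Mul(4, Pow(r, 2)))
Function('O')(b) = Add(Rational(-10, 3), Mul(Rational(-1, 3), b)) (Function('O')(b) = Add(Rational(-7, 3), Mul(Rational(1, 3), Add(-3, Mul(-1, b)))) = Add(Rational(-7, 3), Add(-1, Mul(Rational(-1, 3), b))) = Add(Rational(-10, 3), Mul(Rational(-1, 3), b)))
Add(Mul(Function('I')(107), Pow(-14090, -1)), Mul(-17631, Pow(Add(Add(Mul(-3, 0), 1), Mul(Function('O')(-9), -48)), -1))) = Add(Mul(Mul(4, Pow(107, 2)), Pow(-14090, -1)), Mul(-17631, Pow(Add(Add(Mul(-3, 0), 1), Mul(Add(Rational(-10, 3), Mul(Rational(-1, 3), -9)), -48)), -1))) = Add(Mul(Mul(4, 11449), Rational(-1, 14090)), Mul(-17631, Pow(Add(Add(0, 1), Mul(Add(Rational(-10, 3), 3), -48)), -1))) = Add(Mul(45796, Rational(-1, 14090)), Mul(-17631, Pow(Add(1, Mul(Rational(-1, 3), -48)), -1))) = Add(Rational(-22898, 7045), Mul(-17631, Pow(Add(1, 16), -1))) = Add(Rational(-22898, 7045), Mul(-17631, Pow(17, -1))) = Add(Rational(-22898, 7045), Mul(-17631, Rational(1, 17))) = Add(Rational(-22898, 7045), Rational(-17631, 17)) = Rational(-124599661, 119765)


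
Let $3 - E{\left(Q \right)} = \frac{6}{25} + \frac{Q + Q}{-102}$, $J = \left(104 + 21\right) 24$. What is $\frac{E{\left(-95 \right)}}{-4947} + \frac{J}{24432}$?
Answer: $\frac{787263533}{6420958650} \approx 0.12261$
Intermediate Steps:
$J = 3000$ ($J = 125 \cdot 24 = 3000$)
$E{\left(Q \right)} = \frac{69}{25} + \frac{Q}{51}$ ($E{\left(Q \right)} = 3 - \left(\frac{6}{25} + \frac{Q + Q}{-102}\right) = 3 - \left(6 \cdot \frac{1}{25} + 2 Q \left(- \frac{1}{102}\right)\right) = 3 - \left(\frac{6}{25} - \frac{Q}{51}\right) = 3 + \left(- \frac{6}{25} + \frac{Q}{51}\right) = \frac{69}{25} + \frac{Q}{51}$)
$\frac{E{\left(-95 \right)}}{-4947} + \frac{J}{24432} = \frac{\frac{69}{25} + \frac{1}{51} \left(-95\right)}{-4947} + \frac{3000}{24432} = \left(\frac{69}{25} - \frac{95}{51}\right) \left(- \frac{1}{4947}\right) + 3000 \cdot \frac{1}{24432} = \frac{1144}{1275} \left(- \frac{1}{4947}\right) + \frac{125}{1018} = - \frac{1144}{6307425} + \frac{125}{1018} = \frac{787263533}{6420958650}$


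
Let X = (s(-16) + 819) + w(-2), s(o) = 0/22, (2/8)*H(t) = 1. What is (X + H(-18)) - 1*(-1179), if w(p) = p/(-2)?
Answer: 2003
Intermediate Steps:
H(t) = 4 (H(t) = 4*1 = 4)
s(o) = 0 (s(o) = 0*(1/22) = 0)
w(p) = -p/2 (w(p) = p*(-½) = -p/2)
X = 820 (X = (0 + 819) - ½*(-2) = 819 + 1 = 820)
(X + H(-18)) - 1*(-1179) = (820 + 4) - 1*(-1179) = 824 + 1179 = 2003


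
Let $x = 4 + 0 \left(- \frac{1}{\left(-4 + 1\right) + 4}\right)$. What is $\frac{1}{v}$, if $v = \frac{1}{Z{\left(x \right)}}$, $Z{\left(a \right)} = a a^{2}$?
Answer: $64$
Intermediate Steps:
$x = 4$ ($x = 4 + 0 \left(- \frac{1}{-3 + 4}\right) = 4 + 0 \left(- 1^{-1}\right) = 4 + 0 \left(\left(-1\right) 1\right) = 4 + 0 \left(-1\right) = 4 + 0 = 4$)
$Z{\left(a \right)} = a^{3}$
$v = \frac{1}{64}$ ($v = \frac{1}{4^{3}} = \frac{1}{64} \approx 0.015625$)
$\frac{1}{v} = \frac{1}{\frac{1}{64}} = 64$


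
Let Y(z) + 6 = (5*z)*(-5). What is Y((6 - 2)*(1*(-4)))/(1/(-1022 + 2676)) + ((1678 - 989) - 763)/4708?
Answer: 1534045267/2354 ≈ 6.5168e+5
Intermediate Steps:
Y(z) = -6 - 25*z (Y(z) = -6 + (5*z)*(-5) = -6 - 25*z)
Y((6 - 2)*(1*(-4)))/(1/(-1022 + 2676)) + ((1678 - 989) - 763)/4708 = (-6 - 25*(6 - 2)*1*(-4))/(1/(-1022 + 2676)) + ((1678 - 989) - 763)/4708 = (-6 - 100*(-4))/(1/1654) + (689 - 763)*(1/4708) = (-6 - 25*(-16))/(1/1654) - 74*1/4708 = (-6 + 400)*1654 - 37/2354 = 394*1654 - 37/2354 = 651676 - 37/2354 = 1534045267/2354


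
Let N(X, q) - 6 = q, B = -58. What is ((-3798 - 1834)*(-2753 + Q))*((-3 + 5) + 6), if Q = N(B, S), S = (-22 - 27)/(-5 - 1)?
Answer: 370202624/3 ≈ 1.2340e+8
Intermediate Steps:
S = 49/6 (S = -49/(-6) = -49*(-1/6) = 49/6 ≈ 8.1667)
N(X, q) = 6 + q
Q = 85/6 (Q = 6 + 49/6 = 85/6 ≈ 14.167)
((-3798 - 1834)*(-2753 + Q))*((-3 + 5) + 6) = ((-3798 - 1834)*(-2753 + 85/6))*((-3 + 5) + 6) = (-5632*(-16433/6))*(2 + 6) = (46275328/3)*8 = 370202624/3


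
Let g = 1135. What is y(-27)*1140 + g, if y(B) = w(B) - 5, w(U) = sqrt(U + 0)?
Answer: -4565 + 3420*I*sqrt(3) ≈ -4565.0 + 5923.6*I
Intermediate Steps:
w(U) = sqrt(U)
y(B) = -5 + sqrt(B) (y(B) = sqrt(B) - 5 = -5 + sqrt(B))
y(-27)*1140 + g = (-5 + sqrt(-27))*1140 + 1135 = (-5 + 3*I*sqrt(3))*1140 + 1135 = (-5700 + 3420*I*sqrt(3)) + 1135 = -4565 + 3420*I*sqrt(3)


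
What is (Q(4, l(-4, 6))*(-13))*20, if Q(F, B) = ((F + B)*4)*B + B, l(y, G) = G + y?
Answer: -13000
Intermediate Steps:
Q(F, B) = B + B*(4*B + 4*F) (Q(F, B) = ((B + F)*4)*B + B = (4*B + 4*F)*B + B = B*(4*B + 4*F) + B = B + B*(4*B + 4*F))
(Q(4, l(-4, 6))*(-13))*20 = (((6 - 4)*(1 + 4*(6 - 4) + 4*4))*(-13))*20 = ((2*(1 + 4*2 + 16))*(-13))*20 = ((2*(1 + 8 + 16))*(-13))*20 = ((2*25)*(-13))*20 = (50*(-13))*20 = -650*20 = -13000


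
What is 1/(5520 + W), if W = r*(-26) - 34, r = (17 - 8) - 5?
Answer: 1/5382 ≈ 0.00018580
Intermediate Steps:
r = 4 (r = 9 - 5 = 4)
W = -138 (W = 4*(-26) - 34 = -104 - 34 = -138)
1/(5520 + W) = 1/(5520 - 138) = 1/5382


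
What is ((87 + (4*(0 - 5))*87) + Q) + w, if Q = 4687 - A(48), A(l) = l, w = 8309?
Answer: 11295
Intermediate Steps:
Q = 4639 (Q = 4687 - 1*48 = 4687 - 48 = 4639)
((87 + (4*(0 - 5))*87) + Q) + w = ((87 + (4*(0 - 5))*87) + 4639) + 8309 = ((87 + (4*(-5))*87) + 4639) + 8309 = ((87 - 20*87) + 4639) + 8309 = ((87 - 1740) + 4639) + 8309 = (-1653 + 4639) + 8309 = 2986 + 8309 = 11295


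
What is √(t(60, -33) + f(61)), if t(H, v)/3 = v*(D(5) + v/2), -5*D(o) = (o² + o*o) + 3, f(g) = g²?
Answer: √640390/10 ≈ 80.024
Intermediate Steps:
D(o) = -⅗ - 2*o²/5 (D(o) = -((o² + o*o) + 3)/5 = -((o² + o²) + 3)/5 = -(2*o² + 3)/5 = -(3 + 2*o²)/5 = -⅗ - 2*o²/5)
t(H, v) = 3*v*(-53/5 + v/2) (t(H, v) = 3*(v*((-⅗ - ⅖*5²) + v/2)) = 3*(v*((-⅗ - ⅖*25) + v*(½))) = 3*(v*((-⅗ - 10) + v/2)) = 3*(v*(-53/5 + v/2)) = 3*v*(-53/5 + v/2))
√(t(60, -33) + f(61)) = √((3/10)*(-33)*(-106 + 5*(-33)) + 61²) = √((3/10)*(-33)*(-106 - 165) + 3721) = √((3/10)*(-33)*(-271) + 3721) = √(26829/10 + 3721) = √(64039/10) = √640390/10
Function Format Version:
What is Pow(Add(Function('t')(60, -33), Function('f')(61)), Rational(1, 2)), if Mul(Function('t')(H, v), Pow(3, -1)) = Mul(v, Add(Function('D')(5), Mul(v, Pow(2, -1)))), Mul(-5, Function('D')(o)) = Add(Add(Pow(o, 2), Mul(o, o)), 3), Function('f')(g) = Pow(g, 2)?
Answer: Mul(Rational(1, 10), Pow(640390, Rational(1, 2))) ≈ 80.024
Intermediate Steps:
Function('D')(o) = Add(Rational(-3, 5), Mul(Rational(-2, 5), Pow(o, 2))) (Function('D')(o) = Mul(Rational(-1, 5), Add(Add(Pow(o, 2), Mul(o, o)), 3)) = Mul(Rational(-1, 5), Add(Add(Pow(o, 2), Pow(o, 2)), 3)) = Mul(Rational(-1, 5), Add(Mul(2, Pow(o, 2)), 3)) = Mul(Rational(-1, 5), Add(3, Mul(2, Pow(o, 2)))) = Add(Rational(-3, 5), Mul(Rational(-2, 5), Pow(o, 2))))
Function('t')(H, v) = Mul(3, v, Add(Rational(-53, 5), Mul(Rational(1, 2), v))) (Function('t')(H, v) = Mul(3, Mul(v, Add(Add(Rational(-3, 5), Mul(Rational(-2, 5), Pow(5, 2))), Mul(v, Pow(2, -1))))) = Mul(3, Mul(v, Add(Add(Rational(-3, 5), Mul(Rational(-2, 5), 25)), Mul(v, Rational(1, 2))))) = Mul(3, Mul(v, Add(Add(Rational(-3, 5), -10), Mul(Rational(1, 2), v)))) = Mul(3, Mul(v, Add(Rational(-53, 5), Mul(Rational(1, 2), v)))) = Mul(3, v, Add(Rational(-53, 5), Mul(Rational(1, 2), v))))
Pow(Add(Function('t')(60, -33), Function('f')(61)), Rational(1, 2)) = Pow(Add(Mul(Rational(3, 10), -33, Add(-106, Mul(5, -33))), Pow(61, 2)), Rational(1, 2)) = Pow(Add(Mul(Rational(3, 10), -33, Add(-106, -165)), 3721), Rational(1, 2)) = Pow(Add(Mul(Rational(3, 10), -33, -271), 3721), Rational(1, 2)) = Pow(Add(Rational(26829, 10), 3721), Rational(1, 2)) = Pow(Rational(64039, 10), Rational(1, 2)) = Mul(Rational(1, 10), Pow(640390, Rational(1, 2)))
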